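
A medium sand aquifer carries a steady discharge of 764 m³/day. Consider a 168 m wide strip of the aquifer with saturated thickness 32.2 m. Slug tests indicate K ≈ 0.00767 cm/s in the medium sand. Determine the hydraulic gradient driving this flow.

0.0213

Convert K: 0.00767 cm/s × 864 = 6.627 m/day.
Cross-sectional area A = 168 × 32.2 = 5410 m².
From Q = K·A·i, i = Q / (K·A) = 764 / (6.627 × 5410) = 0.02131.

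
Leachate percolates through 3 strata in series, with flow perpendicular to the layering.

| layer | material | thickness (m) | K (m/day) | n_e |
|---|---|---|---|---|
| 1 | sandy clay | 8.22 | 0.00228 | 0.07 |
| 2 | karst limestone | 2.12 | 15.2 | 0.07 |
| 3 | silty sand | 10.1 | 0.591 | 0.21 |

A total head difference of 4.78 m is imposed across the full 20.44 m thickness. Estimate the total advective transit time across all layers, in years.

With flow normal to the layers, continuity requires the same specific discharge q through every layer.
Σ(b_i/K_i) = 8.22/0.00228 + 2.12/15.2 + 10.1/0.591 = 3622 d.
q = Δh / Σ(b_i/K_i) = 4.78 / 3622 = 0.001320 m/day.
In each layer the seepage velocity is v_i = q/n_i, so the layer transit time is t_i = b_i·n_i / q:
  layer 1 (sandy clay): t_1 = 8.22 × 0.07 / 0.001320 = 436.1 d
  layer 2 (karst limestone): t_2 = 2.12 × 0.07 / 0.001320 = 112.5 d
  layer 3 (silty sand): t_3 = 10.1 × 0.21 / 0.001320 = 1607 d
Total t = Σ t_i = 2156 days = 5.903 years.

5.90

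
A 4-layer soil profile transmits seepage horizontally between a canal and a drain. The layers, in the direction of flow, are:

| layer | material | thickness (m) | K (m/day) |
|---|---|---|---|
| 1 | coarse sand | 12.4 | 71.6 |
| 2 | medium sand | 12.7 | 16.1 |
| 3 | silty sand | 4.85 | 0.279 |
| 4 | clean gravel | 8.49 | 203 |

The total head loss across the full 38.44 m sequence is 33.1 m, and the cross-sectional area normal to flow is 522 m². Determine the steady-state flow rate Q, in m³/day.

Flow is perpendicular to layering, so the layers act in series and the equivalent K is the thickness-weighted harmonic mean.
Total thickness L = 12.4 + 12.7 + 4.85 + 8.49 = 38.44 m.
Σ(b_i/K_i) = 12.4/71.6 + 12.7/16.1 + 4.85/0.279 + 8.49/203 = 18.39 d.
K_eq = L / Σ(b_i/K_i) = 38.44 / 18.39 = 2.091 m/day.
Q = K_eq · A · (Δh/L) = 2.091 × 522 × (33.1/38.44) = 939.7 m³/day.

940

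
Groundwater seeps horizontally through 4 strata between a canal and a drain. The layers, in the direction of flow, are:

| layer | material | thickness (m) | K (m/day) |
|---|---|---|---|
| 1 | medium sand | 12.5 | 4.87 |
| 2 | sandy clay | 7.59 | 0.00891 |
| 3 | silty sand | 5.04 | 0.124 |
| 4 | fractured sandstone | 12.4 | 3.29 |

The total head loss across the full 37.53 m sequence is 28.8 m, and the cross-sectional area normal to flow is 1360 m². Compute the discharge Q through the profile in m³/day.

Flow is perpendicular to layering, so the layers act in series and the equivalent K is the thickness-weighted harmonic mean.
Total thickness L = 12.5 + 7.59 + 5.04 + 12.4 = 37.53 m.
Σ(b_i/K_i) = 12.5/4.87 + 7.59/0.00891 + 5.04/0.124 + 12.4/3.29 = 898.8 d.
K_eq = L / Σ(b_i/K_i) = 37.53 / 898.8 = 0.04175 m/day.
Q = K_eq · A · (Δh/L) = 0.04175 × 1360 × (28.8/37.53) = 43.58 m³/day.

43.6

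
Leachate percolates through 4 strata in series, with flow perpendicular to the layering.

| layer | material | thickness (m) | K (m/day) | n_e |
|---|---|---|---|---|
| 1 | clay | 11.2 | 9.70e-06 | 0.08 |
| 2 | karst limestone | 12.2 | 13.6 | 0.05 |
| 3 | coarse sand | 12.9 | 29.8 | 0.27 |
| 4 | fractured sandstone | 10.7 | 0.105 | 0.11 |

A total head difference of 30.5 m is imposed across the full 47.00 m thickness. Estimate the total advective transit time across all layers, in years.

639

With flow normal to the layers, continuity requires the same specific discharge q through every layer.
Σ(b_i/K_i) = 11.2/9.70e-06 + 12.2/13.6 + 12.9/29.8 + 10.7/0.105 = 1.155e+06 d.
q = Δh / Σ(b_i/K_i) = 30.5 / 1.155e+06 = 2.641e-05 m/day.
In each layer the seepage velocity is v_i = q/n_i, so the layer transit time is t_i = b_i·n_i / q:
  layer 1 (clay): t_1 = 11.2 × 0.08 / 2.641e-05 = 33923 d
  layer 2 (karst limestone): t_2 = 12.2 × 0.05 / 2.641e-05 = 23095 d
  layer 3 (coarse sand): t_3 = 12.9 × 0.27 / 2.641e-05 = 1.319e+05 d
  layer 4 (fractured sandstone): t_4 = 10.7 × 0.11 / 2.641e-05 = 44562 d
Total t = Σ t_i = 2.334e+05 days = 639.1 years.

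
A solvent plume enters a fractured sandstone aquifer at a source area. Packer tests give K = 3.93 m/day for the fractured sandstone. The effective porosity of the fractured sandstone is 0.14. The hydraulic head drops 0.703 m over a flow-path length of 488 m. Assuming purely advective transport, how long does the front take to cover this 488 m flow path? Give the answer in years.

33.0

Hydraulic gradient i = Δh / L = 0.703 / 488 = 0.001441.
Darcy flux q = K · i = 3.930 × 0.001441 = 0.005661 m/day.
Seepage velocity v = q / n_e = 0.005661 / 0.14 = 0.04044 m/day.
Travel time t = L / v = 488 / 0.04044 = 12068 days = 33.04 years.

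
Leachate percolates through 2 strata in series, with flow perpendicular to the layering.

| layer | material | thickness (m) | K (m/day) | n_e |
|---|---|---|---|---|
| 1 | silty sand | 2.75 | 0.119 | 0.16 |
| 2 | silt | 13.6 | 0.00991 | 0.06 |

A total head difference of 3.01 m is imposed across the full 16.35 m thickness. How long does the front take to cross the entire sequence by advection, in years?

With flow normal to the layers, continuity requires the same specific discharge q through every layer.
Σ(b_i/K_i) = 2.75/0.119 + 13.6/0.00991 = 1395 d.
q = Δh / Σ(b_i/K_i) = 3.01 / 1395 = 0.002157 m/day.
In each layer the seepage velocity is v_i = q/n_i, so the layer transit time is t_i = b_i·n_i / q:
  layer 1 (silty sand): t_1 = 2.75 × 0.16 / 0.002157 = 204.0 d
  layer 2 (silt): t_2 = 13.6 × 0.06 / 0.002157 = 378.3 d
Total t = Σ t_i = 582.3 days = 1.594 years.

1.59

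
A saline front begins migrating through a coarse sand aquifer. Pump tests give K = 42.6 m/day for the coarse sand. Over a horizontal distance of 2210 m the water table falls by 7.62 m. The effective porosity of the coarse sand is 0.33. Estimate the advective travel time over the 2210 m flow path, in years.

13.6

Hydraulic gradient i = Δh / L = 7.62 / 2210 = 0.003448.
Darcy flux q = K · i = 42.60 × 0.003448 = 0.1469 m/day.
Seepage velocity v = q / n_e = 0.1469 / 0.33 = 0.4451 m/day.
Travel time t = L / v = 2210 / 0.4451 = 4965 days = 13.59 years.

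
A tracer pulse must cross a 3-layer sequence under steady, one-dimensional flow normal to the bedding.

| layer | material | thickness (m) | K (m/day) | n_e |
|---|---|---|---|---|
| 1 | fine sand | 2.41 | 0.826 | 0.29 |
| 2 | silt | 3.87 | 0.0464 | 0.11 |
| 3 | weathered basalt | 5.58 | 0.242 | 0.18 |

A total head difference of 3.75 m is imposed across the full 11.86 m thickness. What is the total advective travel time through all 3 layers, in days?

With flow normal to the layers, continuity requires the same specific discharge q through every layer.
Σ(b_i/K_i) = 2.41/0.826 + 3.87/0.0464 + 5.58/0.242 = 109.4 d.
q = Δh / Σ(b_i/K_i) = 3.75 / 109.4 = 0.03428 m/day.
In each layer the seepage velocity is v_i = q/n_i, so the layer transit time is t_i = b_i·n_i / q:
  layer 1 (fine sand): t_1 = 2.41 × 0.29 / 0.03428 = 20.39 d
  layer 2 (silt): t_2 = 3.87 × 0.11 / 0.03428 = 12.42 d
  layer 3 (weathered basalt): t_3 = 5.58 × 0.18 / 0.03428 = 29.30 d
Total t = Σ t_i = 62.10 days.

62.1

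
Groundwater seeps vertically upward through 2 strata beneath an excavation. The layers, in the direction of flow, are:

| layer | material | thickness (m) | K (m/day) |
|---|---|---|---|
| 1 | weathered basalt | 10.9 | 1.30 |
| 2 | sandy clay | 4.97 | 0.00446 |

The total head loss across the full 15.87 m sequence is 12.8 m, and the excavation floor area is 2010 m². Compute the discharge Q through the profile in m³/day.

Flow is perpendicular to layering, so the layers act in series and the equivalent K is the thickness-weighted harmonic mean.
Total thickness L = 10.9 + 4.97 = 15.87 m.
Σ(b_i/K_i) = 10.9/1.30 + 4.97/0.00446 = 1123 d.
K_eq = L / Σ(b_i/K_i) = 15.87 / 1123 = 0.01414 m/day.
Q = K_eq · A · (Δh/L) = 0.01414 × 2010 × (12.8/15.87) = 22.92 m³/day.

22.9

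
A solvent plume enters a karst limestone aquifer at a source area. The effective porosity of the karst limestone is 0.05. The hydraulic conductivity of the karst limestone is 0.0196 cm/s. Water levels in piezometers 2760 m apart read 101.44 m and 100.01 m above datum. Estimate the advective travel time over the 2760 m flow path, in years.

43.1

Convert K: 0.0196 cm/s × 864 = 16.93 m/day.
Hydraulic gradient i = (101.44 − 100.01) / 2760 = 1.43 / 2760 = 0.0005181.
Darcy flux q = K · i = 16.93 × 0.0005181 = 0.008774 m/day.
Seepage velocity v = q / n_e = 0.008774 / 0.05 = 0.1755 m/day.
Travel time t = L / v = 2760 / 0.1755 = 15728 days = 43.06 years.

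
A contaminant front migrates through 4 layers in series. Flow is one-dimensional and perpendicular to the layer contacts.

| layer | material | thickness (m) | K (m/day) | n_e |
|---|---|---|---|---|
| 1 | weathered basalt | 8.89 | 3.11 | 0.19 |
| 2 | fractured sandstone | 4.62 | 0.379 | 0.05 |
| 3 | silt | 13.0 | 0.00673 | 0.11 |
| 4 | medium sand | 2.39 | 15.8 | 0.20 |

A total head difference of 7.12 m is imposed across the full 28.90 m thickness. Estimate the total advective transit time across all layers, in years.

2.87

With flow normal to the layers, continuity requires the same specific discharge q through every layer.
Σ(b_i/K_i) = 8.89/3.11 + 4.62/0.379 + 13.0/0.00673 + 2.39/15.8 = 1947 d.
q = Δh / Σ(b_i/K_i) = 7.12 / 1947 = 0.003657 m/day.
In each layer the seepage velocity is v_i = q/n_i, so the layer transit time is t_i = b_i·n_i / q:
  layer 1 (weathered basalt): t_1 = 8.89 × 0.19 / 0.003657 = 461.9 d
  layer 2 (fractured sandstone): t_2 = 4.62 × 0.05 / 0.003657 = 63.16 d
  layer 3 (silt): t_3 = 13.0 × 0.11 / 0.003657 = 391.0 d
  layer 4 (medium sand): t_4 = 2.39 × 0.20 / 0.003657 = 130.7 d
Total t = Σ t_i = 1047 days = 2.866 years.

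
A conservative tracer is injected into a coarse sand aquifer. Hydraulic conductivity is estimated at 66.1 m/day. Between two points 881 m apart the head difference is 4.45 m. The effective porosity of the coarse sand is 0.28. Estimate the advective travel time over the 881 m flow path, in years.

Hydraulic gradient i = Δh / L = 4.45 / 881 = 0.005051.
Darcy flux q = K · i = 66.10 × 0.005051 = 0.3339 m/day.
Seepage velocity v = q / n_e = 0.3339 / 0.28 = 1.192 m/day.
Travel time t = L / v = 881 / 1.192 = 738.8 days = 2.023 years.

2.02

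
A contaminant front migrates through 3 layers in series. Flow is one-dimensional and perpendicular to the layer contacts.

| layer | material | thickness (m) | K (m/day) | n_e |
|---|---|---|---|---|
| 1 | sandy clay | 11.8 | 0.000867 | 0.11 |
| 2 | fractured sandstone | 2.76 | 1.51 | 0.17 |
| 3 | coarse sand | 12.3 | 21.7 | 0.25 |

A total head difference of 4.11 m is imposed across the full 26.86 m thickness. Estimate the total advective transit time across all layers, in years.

43.9

With flow normal to the layers, continuity requires the same specific discharge q through every layer.
Σ(b_i/K_i) = 11.8/0.000867 + 2.76/1.51 + 12.3/21.7 = 13613 d.
q = Δh / Σ(b_i/K_i) = 4.11 / 13613 = 0.0003019 m/day.
In each layer the seepage velocity is v_i = q/n_i, so the layer transit time is t_i = b_i·n_i / q:
  layer 1 (sandy clay): t_1 = 11.8 × 0.11 / 0.0003019 = 4299 d
  layer 2 (fractured sandstone): t_2 = 2.76 × 0.17 / 0.0003019 = 1554 d
  layer 3 (coarse sand): t_3 = 12.3 × 0.25 / 0.0003019 = 10185 d
Total t = Σ t_i = 16038 days = 43.91 years.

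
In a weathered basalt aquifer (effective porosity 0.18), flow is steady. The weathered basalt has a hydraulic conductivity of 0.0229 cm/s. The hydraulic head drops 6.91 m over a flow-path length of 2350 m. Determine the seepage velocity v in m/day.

Convert K: 0.0229 cm/s × 864 = 19.79 m/day.
Hydraulic gradient i = Δh / L = 6.91 / 2350 = 0.002940.
Darcy flux q = K · i = 19.79 × 0.002940 = 0.05818 m/day.
Seepage velocity v = q / n_e = 0.05818 / 0.18 = 0.3232 m/day.

0.323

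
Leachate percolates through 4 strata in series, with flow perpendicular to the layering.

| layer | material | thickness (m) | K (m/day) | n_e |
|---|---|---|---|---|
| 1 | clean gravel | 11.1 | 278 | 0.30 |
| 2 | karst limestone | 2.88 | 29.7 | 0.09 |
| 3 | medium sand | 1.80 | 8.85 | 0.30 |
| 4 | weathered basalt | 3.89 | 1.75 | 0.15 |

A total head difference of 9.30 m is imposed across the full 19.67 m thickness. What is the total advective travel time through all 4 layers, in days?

1.30

With flow normal to the layers, continuity requires the same specific discharge q through every layer.
Σ(b_i/K_i) = 11.1/278 + 2.88/29.7 + 1.80/8.85 + 3.89/1.75 = 2.563 d.
q = Δh / Σ(b_i/K_i) = 9.30 / 2.563 = 3.628 m/day.
In each layer the seepage velocity is v_i = q/n_i, so the layer transit time is t_i = b_i·n_i / q:
  layer 1 (clean gravel): t_1 = 11.1 × 0.30 / 3.628 = 0.9178 d
  layer 2 (karst limestone): t_2 = 2.88 × 0.09 / 3.628 = 0.07144 d
  layer 3 (medium sand): t_3 = 1.80 × 0.30 / 3.628 = 0.1488 d
  layer 4 (weathered basalt): t_4 = 3.89 × 0.15 / 3.628 = 0.1608 d
Total t = Σ t_i = 1.299 days.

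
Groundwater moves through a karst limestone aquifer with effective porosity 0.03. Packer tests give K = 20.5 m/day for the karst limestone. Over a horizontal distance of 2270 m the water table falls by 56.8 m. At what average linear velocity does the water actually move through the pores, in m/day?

Hydraulic gradient i = Δh / L = 56.8 / 2270 = 0.02502.
Darcy flux q = K · i = 20.50 × 0.02502 = 0.5130 m/day.
Seepage velocity v = q / n_e = 0.5130 / 0.03 = 17.10 m/day.

17.1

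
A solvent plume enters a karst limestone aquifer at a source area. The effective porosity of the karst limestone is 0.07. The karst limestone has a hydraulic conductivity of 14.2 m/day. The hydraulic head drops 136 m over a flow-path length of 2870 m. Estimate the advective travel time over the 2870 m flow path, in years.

0.817

Hydraulic gradient i = Δh / L = 136 / 2870 = 0.04739.
Darcy flux q = K · i = 14.20 × 0.04739 = 0.6729 m/day.
Seepage velocity v = q / n_e = 0.6729 / 0.07 = 9.613 m/day.
Travel time t = L / v = 2870 / 9.613 = 298.6 days = 0.8174 years.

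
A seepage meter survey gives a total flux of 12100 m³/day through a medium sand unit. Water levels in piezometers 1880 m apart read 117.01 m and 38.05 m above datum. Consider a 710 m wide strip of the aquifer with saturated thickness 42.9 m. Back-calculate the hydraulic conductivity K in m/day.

Cross-sectional area A = 710 × 42.9 = 30459 m².
Hydraulic gradient i = (117.01 − 38.05) / 1880 = 78.96 / 1880 = 0.04200.
From Q = K·A·i, K = Q / (A·i) = 12100 / (30459 × 0.04200) = 9.458 m/day.

9.46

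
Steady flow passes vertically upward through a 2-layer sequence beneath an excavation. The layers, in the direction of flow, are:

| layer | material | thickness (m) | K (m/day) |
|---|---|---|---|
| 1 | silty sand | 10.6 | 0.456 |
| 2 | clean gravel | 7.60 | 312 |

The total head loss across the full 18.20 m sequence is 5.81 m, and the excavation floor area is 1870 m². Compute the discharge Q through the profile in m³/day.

467

Flow is perpendicular to layering, so the layers act in series and the equivalent K is the thickness-weighted harmonic mean.
Total thickness L = 10.6 + 7.60 = 18.20 m.
Σ(b_i/K_i) = 10.6/0.456 + 7.60/312 = 23.27 d.
K_eq = L / Σ(b_i/K_i) = 18.20 / 23.27 = 0.7821 m/day.
Q = K_eq · A · (Δh/L) = 0.7821 × 1870 × (5.81/18.20) = 466.9 m³/day.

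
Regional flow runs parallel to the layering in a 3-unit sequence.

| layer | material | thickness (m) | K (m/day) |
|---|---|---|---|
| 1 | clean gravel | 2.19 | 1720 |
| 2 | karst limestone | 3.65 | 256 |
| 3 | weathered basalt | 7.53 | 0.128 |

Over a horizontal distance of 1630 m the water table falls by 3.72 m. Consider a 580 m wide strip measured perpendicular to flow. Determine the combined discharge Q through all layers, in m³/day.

Flow is parallel to layering, so each bed carries its own Darcy discharge and the transmissivities add.
Σ(K_i·b_i) = 1720×2.19 + 256×3.65 + 0.128×7.53 = 4702 m²/day.
Hydraulic gradient i = Δh / L = 3.72 / 1630 = 0.002282.
Q = Σ(K_i·b_i) · W · i = 4702 × 580 × 0.002282 = 6224 m³/day.

6220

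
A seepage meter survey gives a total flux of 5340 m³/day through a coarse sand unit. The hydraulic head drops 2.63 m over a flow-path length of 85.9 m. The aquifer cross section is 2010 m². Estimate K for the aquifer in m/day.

86.8

Hydraulic gradient i = Δh / L = 2.63 / 85.9 = 0.03062.
From Q = K·A·i, K = Q / (A·i) = 5340 / (2010 × 0.03062) = 86.77 m/day.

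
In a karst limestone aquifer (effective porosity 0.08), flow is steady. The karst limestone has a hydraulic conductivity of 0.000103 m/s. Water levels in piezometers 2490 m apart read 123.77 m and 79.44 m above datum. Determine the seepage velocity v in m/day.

Convert K: 0.000103 m/s × 86400 = 8.899 m/day.
Hydraulic gradient i = (123.77 − 79.44) / 2490 = 44.33 / 2490 = 0.01780.
Darcy flux q = K · i = 8.899 × 0.01780 = 0.1584 m/day.
Seepage velocity v = q / n_e = 0.1584 / 0.08 = 1.980 m/day.

1.98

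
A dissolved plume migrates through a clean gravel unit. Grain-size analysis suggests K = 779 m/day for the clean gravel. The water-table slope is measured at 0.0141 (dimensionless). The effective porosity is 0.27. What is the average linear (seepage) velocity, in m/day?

Hydraulic gradient i = 0.0141.
Darcy flux q = K · i = 779.0 × 0.01410 = 10.98 m/day.
Seepage velocity v = q / n_e = 10.98 / 0.27 = 40.68 m/day.

40.7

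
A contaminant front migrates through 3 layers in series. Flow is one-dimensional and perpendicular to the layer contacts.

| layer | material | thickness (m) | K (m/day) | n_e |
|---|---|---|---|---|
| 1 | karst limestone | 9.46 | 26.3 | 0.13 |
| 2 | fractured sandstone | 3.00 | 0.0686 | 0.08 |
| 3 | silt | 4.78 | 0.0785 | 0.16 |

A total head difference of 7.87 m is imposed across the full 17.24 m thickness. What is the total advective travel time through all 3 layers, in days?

29.8

With flow normal to the layers, continuity requires the same specific discharge q through every layer.
Σ(b_i/K_i) = 9.46/26.3 + 3.00/0.0686 + 4.78/0.0785 = 105.0 d.
q = Δh / Σ(b_i/K_i) = 7.87 / 105.0 = 0.07496 m/day.
In each layer the seepage velocity is v_i = q/n_i, so the layer transit time is t_i = b_i·n_i / q:
  layer 1 (karst limestone): t_1 = 9.46 × 0.13 / 0.07496 = 16.41 d
  layer 2 (fractured sandstone): t_2 = 3.00 × 0.08 / 0.07496 = 3.202 d
  layer 3 (silt): t_3 = 4.78 × 0.16 / 0.07496 = 10.20 d
Total t = Σ t_i = 29.81 days.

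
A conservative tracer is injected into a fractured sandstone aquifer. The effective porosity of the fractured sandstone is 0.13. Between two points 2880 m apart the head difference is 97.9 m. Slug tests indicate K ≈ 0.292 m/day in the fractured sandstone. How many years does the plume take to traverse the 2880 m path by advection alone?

Hydraulic gradient i = Δh / L = 97.9 / 2880 = 0.03399.
Darcy flux q = K · i = 0.2920 × 0.03399 = 0.009926 m/day.
Seepage velocity v = q / n_e = 0.009926 / 0.13 = 0.07635 m/day.
Travel time t = L / v = 2880 / 0.07635 = 37719 days = 103.3 years.

103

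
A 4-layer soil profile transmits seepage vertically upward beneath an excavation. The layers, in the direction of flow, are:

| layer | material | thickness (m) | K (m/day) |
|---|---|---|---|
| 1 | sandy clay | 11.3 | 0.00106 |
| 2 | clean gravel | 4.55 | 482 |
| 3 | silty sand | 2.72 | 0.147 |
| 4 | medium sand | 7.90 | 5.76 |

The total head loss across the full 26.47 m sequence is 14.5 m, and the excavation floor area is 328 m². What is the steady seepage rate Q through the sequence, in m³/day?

Flow is perpendicular to layering, so the layers act in series and the equivalent K is the thickness-weighted harmonic mean.
Total thickness L = 11.3 + 4.55 + 2.72 + 7.90 = 26.47 m.
Σ(b_i/K_i) = 11.3/0.00106 + 4.55/482 + 2.72/0.147 + 7.90/5.76 = 10680 d.
K_eq = L / Σ(b_i/K_i) = 26.47 / 10680 = 0.002478 m/day.
Q = K_eq · A · (Δh/L) = 0.002478 × 328 × (14.5/26.47) = 0.4453 m³/day.

0.445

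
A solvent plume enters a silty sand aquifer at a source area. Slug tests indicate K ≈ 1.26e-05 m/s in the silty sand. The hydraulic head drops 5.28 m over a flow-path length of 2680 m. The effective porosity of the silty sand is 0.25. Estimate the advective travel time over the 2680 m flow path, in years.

Convert K: 1.26e-05 m/s × 86400 = 1.089 m/day.
Hydraulic gradient i = Δh / L = 5.28 / 2680 = 0.001970.
Darcy flux q = K · i = 1.089 × 0.001970 = 0.002145 m/day.
Seepage velocity v = q / n_e = 0.002145 / 0.25 = 0.008579 m/day.
Travel time t = L / v = 2680 / 0.008579 = 3.124e+05 days = 855.3 years.

855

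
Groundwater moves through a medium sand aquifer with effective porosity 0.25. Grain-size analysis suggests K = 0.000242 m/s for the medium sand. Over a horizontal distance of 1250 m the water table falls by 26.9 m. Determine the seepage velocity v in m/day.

Convert K: 0.000242 m/s × 86400 = 20.91 m/day.
Hydraulic gradient i = Δh / L = 26.9 / 1250 = 0.02152.
Darcy flux q = K · i = 20.91 × 0.02152 = 0.4500 m/day.
Seepage velocity v = q / n_e = 0.4500 / 0.25 = 1.800 m/day.

1.80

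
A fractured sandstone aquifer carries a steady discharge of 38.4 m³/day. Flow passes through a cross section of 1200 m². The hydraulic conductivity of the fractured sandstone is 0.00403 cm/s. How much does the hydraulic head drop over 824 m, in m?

Convert K: 0.00403 cm/s × 864 = 3.482 m/day.
From Q = K·A·i, i = Q / (K·A) = 38.4 / (3.482 × 1200) = 0.009190.
Head loss Δh = i · L = 0.009190 × 824 = 7.573 m.

7.57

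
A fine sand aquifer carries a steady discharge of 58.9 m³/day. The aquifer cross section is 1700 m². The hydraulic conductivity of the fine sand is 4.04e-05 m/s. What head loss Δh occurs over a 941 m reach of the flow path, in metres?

9.34

Convert K: 4.04e-05 m/s × 86400 = 3.491 m/day.
From Q = K·A·i, i = Q / (K·A) = 58.9 / (3.491 × 1700) = 0.009926.
Head loss Δh = i · L = 0.009926 × 941 = 9.340 m.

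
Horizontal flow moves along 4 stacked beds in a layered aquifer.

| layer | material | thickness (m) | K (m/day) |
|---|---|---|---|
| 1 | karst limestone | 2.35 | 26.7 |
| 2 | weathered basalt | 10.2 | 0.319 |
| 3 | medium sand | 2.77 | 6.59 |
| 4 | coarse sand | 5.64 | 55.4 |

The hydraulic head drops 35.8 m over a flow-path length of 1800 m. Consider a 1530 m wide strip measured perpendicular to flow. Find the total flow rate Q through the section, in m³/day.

Flow is parallel to layering, so each bed carries its own Darcy discharge and the transmissivities add.
Σ(K_i·b_i) = 26.7×2.35 + 0.319×10.2 + 6.59×2.77 + 55.4×5.64 = 396.7 m²/day.
Hydraulic gradient i = Δh / L = 35.8 / 1800 = 0.01989.
Q = Σ(K_i·b_i) · W · i = 396.7 × 1530 × 0.01989 = 12072 m³/day.

12100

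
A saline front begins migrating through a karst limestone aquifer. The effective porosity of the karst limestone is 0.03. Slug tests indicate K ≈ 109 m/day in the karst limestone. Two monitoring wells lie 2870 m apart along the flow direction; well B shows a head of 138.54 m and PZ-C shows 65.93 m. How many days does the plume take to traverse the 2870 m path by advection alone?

31.2

Hydraulic gradient i = (138.54 − 65.93) / 2870 = 72.61 / 2870 = 0.02530.
Darcy flux q = K · i = 109.0 × 0.02530 = 2.758 m/day.
Seepage velocity v = q / n_e = 2.758 / 0.03 = 91.92 m/day.
Travel time t = L / v = 2870 / 91.92 = 31.22 days.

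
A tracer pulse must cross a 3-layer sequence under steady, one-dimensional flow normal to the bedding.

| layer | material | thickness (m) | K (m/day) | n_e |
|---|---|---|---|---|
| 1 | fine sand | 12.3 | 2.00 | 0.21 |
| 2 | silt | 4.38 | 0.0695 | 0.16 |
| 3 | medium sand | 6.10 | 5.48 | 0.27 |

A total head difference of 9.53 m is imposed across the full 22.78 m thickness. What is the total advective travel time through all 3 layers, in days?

With flow normal to the layers, continuity requires the same specific discharge q through every layer.
Σ(b_i/K_i) = 12.3/2.00 + 4.38/0.0695 + 6.10/5.48 = 70.28 d.
q = Δh / Σ(b_i/K_i) = 9.53 / 70.28 = 0.1356 m/day.
In each layer the seepage velocity is v_i = q/n_i, so the layer transit time is t_i = b_i·n_i / q:
  layer 1 (fine sand): t_1 = 12.3 × 0.21 / 0.1356 = 19.05 d
  layer 2 (silt): t_2 = 4.38 × 0.16 / 0.1356 = 5.168 d
  layer 3 (medium sand): t_3 = 6.10 × 0.27 / 0.1356 = 12.15 d
Total t = Σ t_i = 36.37 days.

36.4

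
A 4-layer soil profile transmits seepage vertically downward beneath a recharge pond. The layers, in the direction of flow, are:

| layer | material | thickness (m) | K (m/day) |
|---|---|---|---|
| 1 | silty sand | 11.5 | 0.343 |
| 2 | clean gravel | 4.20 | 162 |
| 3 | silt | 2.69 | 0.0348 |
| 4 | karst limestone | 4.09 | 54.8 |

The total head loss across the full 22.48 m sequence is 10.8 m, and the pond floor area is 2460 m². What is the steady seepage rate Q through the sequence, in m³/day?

Flow is perpendicular to layering, so the layers act in series and the equivalent K is the thickness-weighted harmonic mean.
Total thickness L = 11.5 + 4.20 + 2.69 + 4.09 = 22.48 m.
Σ(b_i/K_i) = 11.5/0.343 + 4.20/162 + 2.69/0.0348 + 4.09/54.8 = 110.9 d.
K_eq = L / Σ(b_i/K_i) = 22.48 / 110.9 = 0.2027 m/day.
Q = K_eq · A · (Δh/L) = 0.2027 × 2460 × (10.8/22.48) = 239.5 m³/day.

240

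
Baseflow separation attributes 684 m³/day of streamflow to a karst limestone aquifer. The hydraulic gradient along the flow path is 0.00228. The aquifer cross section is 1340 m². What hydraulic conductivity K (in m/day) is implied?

Hydraulic gradient i = 0.00228.
From Q = K·A·i, K = Q / (A·i) = 684 / (1340 × 0.002280) = 223.9 m/day.

224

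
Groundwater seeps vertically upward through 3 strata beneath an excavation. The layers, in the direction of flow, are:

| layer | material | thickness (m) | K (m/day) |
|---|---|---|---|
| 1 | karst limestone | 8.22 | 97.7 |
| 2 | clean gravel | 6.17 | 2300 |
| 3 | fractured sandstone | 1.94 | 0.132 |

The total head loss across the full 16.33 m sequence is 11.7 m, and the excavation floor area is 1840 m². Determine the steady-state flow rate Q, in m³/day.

Flow is perpendicular to layering, so the layers act in series and the equivalent K is the thickness-weighted harmonic mean.
Total thickness L = 8.22 + 6.17 + 1.94 = 16.33 m.
Σ(b_i/K_i) = 8.22/97.7 + 6.17/2300 + 1.94/0.132 = 14.78 d.
K_eq = L / Σ(b_i/K_i) = 16.33 / 14.78 = 1.105 m/day.
Q = K_eq · A · (Δh/L) = 1.105 × 1840 × (11.7/16.33) = 1456 m³/day.

1460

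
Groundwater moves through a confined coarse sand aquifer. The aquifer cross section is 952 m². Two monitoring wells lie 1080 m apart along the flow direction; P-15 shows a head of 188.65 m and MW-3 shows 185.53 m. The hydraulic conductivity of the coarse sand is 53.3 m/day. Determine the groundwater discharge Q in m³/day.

147

Hydraulic gradient i = (188.65 − 185.53) / 1080 = 3.12 / 1080 = 0.002889.
Darcy's law: Q = K · A · i = 53.30 × 952.0 × 0.002889 = 146.6 m³/day.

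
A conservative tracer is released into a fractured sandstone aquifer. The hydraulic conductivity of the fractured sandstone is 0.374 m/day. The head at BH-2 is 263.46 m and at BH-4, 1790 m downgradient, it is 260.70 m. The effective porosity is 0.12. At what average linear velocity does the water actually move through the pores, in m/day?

0.00481

Hydraulic gradient i = (263.46 − 260.70) / 1790 = 2.76 / 1790 = 0.001542.
Darcy flux q = K · i = 0.3740 × 0.001542 = 0.0005767 m/day.
Seepage velocity v = q / n_e = 0.0005767 / 0.12 = 0.004806 m/day.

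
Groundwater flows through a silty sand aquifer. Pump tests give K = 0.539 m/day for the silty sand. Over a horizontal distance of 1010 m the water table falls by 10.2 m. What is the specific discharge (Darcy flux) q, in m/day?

0.00544

Hydraulic gradient i = Δh / L = 10.2 / 1010 = 0.01010.
Specific discharge q = K · i = 0.5390 × 0.01010 = 0.005443 m/day.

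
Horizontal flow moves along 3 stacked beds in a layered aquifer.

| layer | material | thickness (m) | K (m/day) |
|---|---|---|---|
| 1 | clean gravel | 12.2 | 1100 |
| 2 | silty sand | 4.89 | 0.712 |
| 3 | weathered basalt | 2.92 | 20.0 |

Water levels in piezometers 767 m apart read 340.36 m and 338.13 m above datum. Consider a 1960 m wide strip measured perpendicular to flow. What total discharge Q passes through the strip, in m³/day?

76800

Flow is parallel to layering, so each bed carries its own Darcy discharge and the transmissivities add.
Σ(K_i·b_i) = 1100×12.2 + 0.712×4.89 + 20.0×2.92 = 13482 m²/day.
Hydraulic gradient i = (340.36 − 338.13) / 767 = 2.23 / 767 = 0.002907.
Q = Σ(K_i·b_i) · W · i = 13482 × 1960 × 0.002907 = 76827 m³/day.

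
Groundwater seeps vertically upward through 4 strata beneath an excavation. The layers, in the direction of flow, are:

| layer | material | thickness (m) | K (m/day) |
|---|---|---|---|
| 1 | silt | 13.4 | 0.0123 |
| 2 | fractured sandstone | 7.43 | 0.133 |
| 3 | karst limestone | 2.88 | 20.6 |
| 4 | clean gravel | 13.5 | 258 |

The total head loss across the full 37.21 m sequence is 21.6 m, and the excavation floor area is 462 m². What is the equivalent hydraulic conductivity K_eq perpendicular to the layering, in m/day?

0.0325

Flow is perpendicular to layering, so the layers act in series and the equivalent K is the thickness-weighted harmonic mean.
Total thickness L = 13.4 + 7.43 + 2.88 + 13.5 = 37.21 m.
Σ(b_i/K_i) = 13.4/0.0123 + 7.43/0.133 + 2.88/20.6 + 13.5/258 = 1145 d.
K_eq = L / Σ(b_i/K_i) = 37.21 / 1145 = 0.03248 m/day.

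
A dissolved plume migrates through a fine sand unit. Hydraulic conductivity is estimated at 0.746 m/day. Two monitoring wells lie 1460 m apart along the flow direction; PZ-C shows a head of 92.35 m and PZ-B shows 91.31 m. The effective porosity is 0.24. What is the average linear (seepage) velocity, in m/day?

Hydraulic gradient i = (92.35 − 91.31) / 1460 = 1.04 / 1460 = 0.0007123.
Darcy flux q = K · i = 0.7460 × 0.0007123 = 0.0005314 m/day.
Seepage velocity v = q / n_e = 0.0005314 / 0.24 = 0.002214 m/day.

0.00221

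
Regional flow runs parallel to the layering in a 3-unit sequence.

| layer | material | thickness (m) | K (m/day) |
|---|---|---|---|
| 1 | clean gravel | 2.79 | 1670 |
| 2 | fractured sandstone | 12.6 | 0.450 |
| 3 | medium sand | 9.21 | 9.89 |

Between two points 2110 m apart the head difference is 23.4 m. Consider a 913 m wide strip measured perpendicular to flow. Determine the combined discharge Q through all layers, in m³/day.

Flow is parallel to layering, so each bed carries its own Darcy discharge and the transmissivities add.
Σ(K_i·b_i) = 1670×2.79 + 0.450×12.6 + 9.89×9.21 = 4756 m²/day.
Hydraulic gradient i = Δh / L = 23.4 / 2110 = 0.01109.
Q = Σ(K_i·b_i) · W · i = 4756 × 913 × 0.01109 = 48156 m³/day.

48200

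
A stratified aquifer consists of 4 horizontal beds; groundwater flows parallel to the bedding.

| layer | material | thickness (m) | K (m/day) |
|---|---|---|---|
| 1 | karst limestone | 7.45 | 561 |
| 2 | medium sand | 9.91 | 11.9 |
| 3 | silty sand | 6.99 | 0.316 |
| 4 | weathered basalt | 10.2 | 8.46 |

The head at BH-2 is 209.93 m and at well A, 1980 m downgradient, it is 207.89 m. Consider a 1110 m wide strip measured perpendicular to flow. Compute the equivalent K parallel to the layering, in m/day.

Flow is parallel to layering, so each bed carries its own Darcy discharge and the transmissivities add.
Σ(K_i·b_i) = 561×7.45 + 11.9×9.91 + 0.316×6.99 + 8.46×10.2 = 4386 m²/day.
Total thickness b = 34.55 m, so K_eq = Σ(K_i·b_i)/b = 126.9 m/day.

127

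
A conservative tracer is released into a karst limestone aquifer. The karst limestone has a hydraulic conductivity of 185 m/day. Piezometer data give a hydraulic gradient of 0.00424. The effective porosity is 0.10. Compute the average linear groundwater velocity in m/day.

7.84

Hydraulic gradient i = 0.00424.
Darcy flux q = K · i = 185.0 × 0.004240 = 0.7844 m/day.
Seepage velocity v = q / n_e = 0.7844 / 0.10 = 7.844 m/day.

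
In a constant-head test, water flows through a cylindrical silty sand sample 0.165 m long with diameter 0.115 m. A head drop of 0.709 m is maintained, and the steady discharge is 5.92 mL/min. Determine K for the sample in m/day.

0.191

Cross-sectional area A = π·(d/2)² = π × (0.115/2)² = 0.01039 m².
Convert discharge: 5.92 mL/min = 9.867e-08 m³/s.
Darcy's law rearranged: K = Q·L / (A·Δh) = 9.867e-08 × 0.165 / (0.01039 × 0.709) = 2.211e-06 m/s = 0.1910 m/day.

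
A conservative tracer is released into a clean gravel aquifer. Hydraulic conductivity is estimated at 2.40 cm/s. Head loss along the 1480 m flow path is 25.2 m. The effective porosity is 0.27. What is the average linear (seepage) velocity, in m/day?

Convert K: 2.40 cm/s × 864 = 2074 m/day.
Hydraulic gradient i = Δh / L = 25.2 / 1480 = 0.01703.
Darcy flux q = K · i = 2074 × 0.01703 = 35.31 m/day.
Seepage velocity v = q / n_e = 35.31 / 0.27 = 130.8 m/day.

131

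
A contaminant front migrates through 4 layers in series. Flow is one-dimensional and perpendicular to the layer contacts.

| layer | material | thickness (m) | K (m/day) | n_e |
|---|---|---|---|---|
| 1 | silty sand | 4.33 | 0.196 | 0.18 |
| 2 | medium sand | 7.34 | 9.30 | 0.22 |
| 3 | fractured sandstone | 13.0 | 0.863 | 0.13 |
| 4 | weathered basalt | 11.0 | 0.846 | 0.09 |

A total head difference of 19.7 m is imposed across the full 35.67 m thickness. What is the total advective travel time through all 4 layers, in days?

13.1

With flow normal to the layers, continuity requires the same specific discharge q through every layer.
Σ(b_i/K_i) = 4.33/0.196 + 7.34/9.30 + 13.0/0.863 + 11.0/0.846 = 50.95 d.
q = Δh / Σ(b_i/K_i) = 19.7 / 50.95 = 0.3867 m/day.
In each layer the seepage velocity is v_i = q/n_i, so the layer transit time is t_i = b_i·n_i / q:
  layer 1 (silty sand): t_1 = 4.33 × 0.18 / 0.3867 = 2.016 d
  layer 2 (medium sand): t_2 = 7.34 × 0.22 / 0.3867 = 4.176 d
  layer 3 (fractured sandstone): t_3 = 13.0 × 0.13 / 0.3867 = 4.371 d
  layer 4 (weathered basalt): t_4 = 11.0 × 0.09 / 0.3867 = 2.560 d
Total t = Σ t_i = 13.12 days.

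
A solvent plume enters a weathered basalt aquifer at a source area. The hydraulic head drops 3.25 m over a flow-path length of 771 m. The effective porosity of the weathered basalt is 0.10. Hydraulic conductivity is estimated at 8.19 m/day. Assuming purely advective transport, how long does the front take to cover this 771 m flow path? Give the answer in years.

6.11

Hydraulic gradient i = Δh / L = 3.25 / 771 = 0.004215.
Darcy flux q = K · i = 8.190 × 0.004215 = 0.03452 m/day.
Seepage velocity v = q / n_e = 0.03452 / 0.10 = 0.3452 m/day.
Travel time t = L / v = 771 / 0.3452 = 2233 days = 6.114 years.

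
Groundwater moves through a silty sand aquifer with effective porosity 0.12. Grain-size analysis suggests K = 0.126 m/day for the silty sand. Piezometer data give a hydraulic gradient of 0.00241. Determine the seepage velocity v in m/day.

0.00253

Hydraulic gradient i = 0.00241.
Darcy flux q = K · i = 0.1260 × 0.002410 = 0.0003037 m/day.
Seepage velocity v = q / n_e = 0.0003037 / 0.12 = 0.002530 m/day.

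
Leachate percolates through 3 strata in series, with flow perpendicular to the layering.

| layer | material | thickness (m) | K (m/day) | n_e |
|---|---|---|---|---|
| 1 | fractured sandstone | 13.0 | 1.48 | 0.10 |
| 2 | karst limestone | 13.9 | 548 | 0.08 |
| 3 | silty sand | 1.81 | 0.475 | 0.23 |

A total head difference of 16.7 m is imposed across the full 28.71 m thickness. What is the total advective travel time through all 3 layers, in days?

2.14

With flow normal to the layers, continuity requires the same specific discharge q through every layer.
Σ(b_i/K_i) = 13.0/1.48 + 13.9/548 + 1.81/0.475 = 12.62 d.
q = Δh / Σ(b_i/K_i) = 16.7 / 12.62 = 1.323 m/day.
In each layer the seepage velocity is v_i = q/n_i, so the layer transit time is t_i = b_i·n_i / q:
  layer 1 (fractured sandstone): t_1 = 13.0 × 0.10 / 1.323 = 0.9824 d
  layer 2 (karst limestone): t_2 = 13.9 × 0.08 / 1.323 = 0.8403 d
  layer 3 (silty sand): t_3 = 1.81 × 0.23 / 1.323 = 0.3146 d
Total t = Σ t_i = 2.137 days.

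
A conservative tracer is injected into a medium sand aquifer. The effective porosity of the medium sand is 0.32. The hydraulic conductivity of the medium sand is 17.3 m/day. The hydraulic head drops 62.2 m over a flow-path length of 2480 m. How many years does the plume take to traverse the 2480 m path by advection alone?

Hydraulic gradient i = Δh / L = 62.2 / 2480 = 0.02508.
Darcy flux q = K · i = 17.30 × 0.02508 = 0.4339 m/day.
Seepage velocity v = q / n_e = 0.4339 / 0.32 = 1.356 m/day.
Travel time t = L / v = 2480 / 1.356 = 1829 days = 5.008 years.

5.01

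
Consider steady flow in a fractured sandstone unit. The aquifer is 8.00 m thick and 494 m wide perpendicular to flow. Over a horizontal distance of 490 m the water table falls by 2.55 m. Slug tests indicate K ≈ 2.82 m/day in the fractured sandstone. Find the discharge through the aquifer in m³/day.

58.0

Cross-sectional area A = 494 × 8.00 = 3952 m².
Hydraulic gradient i = Δh / L = 2.55 / 490 = 0.005204.
Darcy's law: Q = K · A · i = 2.820 × 3952 × 0.005204 = 58.00 m³/day.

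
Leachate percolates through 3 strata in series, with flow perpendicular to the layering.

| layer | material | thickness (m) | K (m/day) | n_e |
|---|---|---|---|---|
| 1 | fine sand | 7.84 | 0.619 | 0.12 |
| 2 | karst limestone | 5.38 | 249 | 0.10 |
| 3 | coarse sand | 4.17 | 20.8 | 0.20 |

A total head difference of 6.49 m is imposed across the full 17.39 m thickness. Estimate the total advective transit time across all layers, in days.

4.59

With flow normal to the layers, continuity requires the same specific discharge q through every layer.
Σ(b_i/K_i) = 7.84/0.619 + 5.38/249 + 4.17/20.8 = 12.89 d.
q = Δh / Σ(b_i/K_i) = 6.49 / 12.89 = 0.5036 m/day.
In each layer the seepage velocity is v_i = q/n_i, so the layer transit time is t_i = b_i·n_i / q:
  layer 1 (fine sand): t_1 = 7.84 × 0.12 / 0.5036 = 1.868 d
  layer 2 (karst limestone): t_2 = 5.38 × 0.10 / 0.5036 = 1.068 d
  layer 3 (coarse sand): t_3 = 4.17 × 0.20 / 0.5036 = 1.656 d
Total t = Σ t_i = 4.593 days.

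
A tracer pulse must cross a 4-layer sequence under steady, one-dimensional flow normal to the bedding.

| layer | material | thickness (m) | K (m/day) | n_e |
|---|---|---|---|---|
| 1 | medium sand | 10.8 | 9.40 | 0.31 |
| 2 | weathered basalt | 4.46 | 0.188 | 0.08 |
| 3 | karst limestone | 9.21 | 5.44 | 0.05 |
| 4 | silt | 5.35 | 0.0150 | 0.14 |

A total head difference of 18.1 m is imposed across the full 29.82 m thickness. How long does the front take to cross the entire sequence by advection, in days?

104

With flow normal to the layers, continuity requires the same specific discharge q through every layer.
Σ(b_i/K_i) = 10.8/9.40 + 4.46/0.188 + 9.21/5.44 + 5.35/0.0150 = 383.2 d.
q = Δh / Σ(b_i/K_i) = 18.1 / 383.2 = 0.04723 m/day.
In each layer the seepage velocity is v_i = q/n_i, so the layer transit time is t_i = b_i·n_i / q:
  layer 1 (medium sand): t_1 = 10.8 × 0.31 / 0.04723 = 70.89 d
  layer 2 (weathered basalt): t_2 = 4.46 × 0.08 / 0.04723 = 7.555 d
  layer 3 (karst limestone): t_3 = 9.21 × 0.05 / 0.04723 = 9.750 d
  layer 4 (silt): t_4 = 5.35 × 0.14 / 0.04723 = 15.86 d
Total t = Σ t_i = 104.1 days.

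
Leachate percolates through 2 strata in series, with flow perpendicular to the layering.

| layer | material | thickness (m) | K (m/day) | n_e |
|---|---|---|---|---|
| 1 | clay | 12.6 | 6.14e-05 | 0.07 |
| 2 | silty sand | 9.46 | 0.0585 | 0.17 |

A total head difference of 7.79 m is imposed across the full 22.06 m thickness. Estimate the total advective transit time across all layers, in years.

With flow normal to the layers, continuity requires the same specific discharge q through every layer.
Σ(b_i/K_i) = 12.6/6.14e-05 + 9.46/0.0585 = 2.054e+05 d.
q = Δh / Σ(b_i/K_i) = 7.79 / 2.054e+05 = 3.793e-05 m/day.
In each layer the seepage velocity is v_i = q/n_i, so the layer transit time is t_i = b_i·n_i / q:
  layer 1 (clay): t_1 = 12.6 × 0.07 / 3.793e-05 = 23253 d
  layer 2 (silty sand): t_2 = 9.46 × 0.17 / 3.793e-05 = 42398 d
Total t = Σ t_i = 65651 days = 179.7 years.

180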